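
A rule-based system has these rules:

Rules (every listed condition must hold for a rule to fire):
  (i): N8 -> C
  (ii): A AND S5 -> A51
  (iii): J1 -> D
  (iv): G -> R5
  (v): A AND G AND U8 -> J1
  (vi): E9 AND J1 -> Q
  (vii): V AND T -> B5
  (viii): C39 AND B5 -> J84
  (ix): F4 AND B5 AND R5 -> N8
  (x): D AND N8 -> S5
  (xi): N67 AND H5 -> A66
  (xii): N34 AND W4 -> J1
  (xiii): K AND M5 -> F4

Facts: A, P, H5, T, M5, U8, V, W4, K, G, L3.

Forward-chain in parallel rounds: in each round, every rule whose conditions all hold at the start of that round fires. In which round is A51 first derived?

Round 1 fires (iv), (v), (vii), (xiii), giving R5, J1, B5, F4.
Round 2 fires (iii), (ix), giving D, N8.
Round 3 fires (i), (x), giving C, S5.
Round 4 fires (ii), giving A51.
A51 first appears in round 4.

4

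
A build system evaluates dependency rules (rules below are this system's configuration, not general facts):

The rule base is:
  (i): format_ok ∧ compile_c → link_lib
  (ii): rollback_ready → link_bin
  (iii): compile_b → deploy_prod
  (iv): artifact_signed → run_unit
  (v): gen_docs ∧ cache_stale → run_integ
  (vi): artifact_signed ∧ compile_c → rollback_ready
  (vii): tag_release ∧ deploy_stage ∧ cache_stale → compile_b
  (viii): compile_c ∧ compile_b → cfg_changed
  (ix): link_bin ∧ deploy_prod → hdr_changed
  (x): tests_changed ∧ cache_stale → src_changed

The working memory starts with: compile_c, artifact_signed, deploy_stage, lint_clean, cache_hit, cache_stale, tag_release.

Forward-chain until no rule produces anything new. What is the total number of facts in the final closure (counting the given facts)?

Round 1 fires (iv), (vi), (vii), giving run_unit, rollback_ready, compile_b.
Round 2 fires (ii), (iii), (viii), giving link_bin, deploy_prod, cfg_changed.
Round 3 fires (ix), giving hdr_changed.
Closure: {artifact_signed, cache_hit, cache_stale, cfg_changed, compile_b, compile_c, deploy_prod, deploy_stage, hdr_changed, link_bin, lint_clean, rollback_ready, run_unit, tag_release} — 14 facts.

14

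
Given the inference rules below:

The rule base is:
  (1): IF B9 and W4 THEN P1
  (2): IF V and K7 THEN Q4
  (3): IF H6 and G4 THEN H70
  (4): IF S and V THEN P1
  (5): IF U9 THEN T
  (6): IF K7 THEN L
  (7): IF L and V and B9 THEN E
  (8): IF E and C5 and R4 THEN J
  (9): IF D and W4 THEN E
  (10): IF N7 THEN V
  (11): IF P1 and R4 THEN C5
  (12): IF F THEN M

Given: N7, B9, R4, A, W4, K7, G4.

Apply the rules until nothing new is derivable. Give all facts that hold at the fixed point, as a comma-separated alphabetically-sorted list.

A, B9, C5, E, G4, J, K7, L, N7, P1, Q4, R4, V, W4

Round 1 fires (1), (6), (10), giving P1, L, V.
Round 2 fires (2), (7), (11), giving Q4, E, C5.
Round 3 fires (8), giving J.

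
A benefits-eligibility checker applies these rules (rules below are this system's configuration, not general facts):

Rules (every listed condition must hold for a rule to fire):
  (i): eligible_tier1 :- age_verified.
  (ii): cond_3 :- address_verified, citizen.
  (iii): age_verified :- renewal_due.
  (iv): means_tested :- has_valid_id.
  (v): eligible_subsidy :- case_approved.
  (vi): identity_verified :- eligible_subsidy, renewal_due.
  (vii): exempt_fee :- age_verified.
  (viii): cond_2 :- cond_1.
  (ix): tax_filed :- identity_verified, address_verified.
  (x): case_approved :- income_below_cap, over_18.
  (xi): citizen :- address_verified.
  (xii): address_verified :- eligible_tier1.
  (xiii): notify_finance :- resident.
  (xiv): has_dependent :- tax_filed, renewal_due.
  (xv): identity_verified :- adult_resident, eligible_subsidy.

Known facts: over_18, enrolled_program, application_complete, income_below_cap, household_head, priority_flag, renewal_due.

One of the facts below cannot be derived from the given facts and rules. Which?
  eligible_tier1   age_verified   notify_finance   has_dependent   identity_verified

Round 1 — (iii), (x), derive age_verified, case_approved.
Round 2 — (i), (v), (vii), derive eligible_tier1, eligible_subsidy, exempt_fee.
Round 3 — (vi), (xii), derive identity_verified, address_verified.
Round 4 — (ix), (xi), derive tax_filed, citizen.
Round 5 — (ii), (xiv), derive cond_3, has_dependent.
Derived: has_dependent (round 5), identity_verified (round 3), eligible_tier1 (round 2), age_verified (round 1). notify_finance never appears in any round.

notify_finance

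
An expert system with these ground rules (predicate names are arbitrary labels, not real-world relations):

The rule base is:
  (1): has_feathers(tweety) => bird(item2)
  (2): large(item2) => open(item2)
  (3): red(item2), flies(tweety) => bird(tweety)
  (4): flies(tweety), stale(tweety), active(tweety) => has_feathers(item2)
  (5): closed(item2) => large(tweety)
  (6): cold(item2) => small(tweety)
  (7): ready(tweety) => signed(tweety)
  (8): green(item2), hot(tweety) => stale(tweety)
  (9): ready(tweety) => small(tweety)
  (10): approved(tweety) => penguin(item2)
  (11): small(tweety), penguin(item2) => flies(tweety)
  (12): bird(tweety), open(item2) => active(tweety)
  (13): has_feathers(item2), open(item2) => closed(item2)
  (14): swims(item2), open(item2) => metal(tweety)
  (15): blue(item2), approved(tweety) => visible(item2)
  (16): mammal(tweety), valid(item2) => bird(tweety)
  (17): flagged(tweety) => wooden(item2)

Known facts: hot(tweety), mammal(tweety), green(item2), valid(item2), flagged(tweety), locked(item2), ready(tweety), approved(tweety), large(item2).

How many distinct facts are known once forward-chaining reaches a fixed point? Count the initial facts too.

[1] (2) [large(item2) => open(item2)]; (7) [ready(tweety) => signed(tweety)]; (8) [green(item2), hot(tweety) => stale(tweety)]; (9) [ready(tweety) => small(tweety)]; (10) [approved(tweety) => penguin(item2)]; (16) [mammal(tweety), valid(item2) => bird(tweety)]; (17) [flagged(tweety) => wooden(item2)]. ⇒ new: open(item2), signed(tweety), stale(tweety), small(tweety), penguin(item2), bird(tweety), wooden(item2).
[2] (11) [small(tweety), penguin(item2) => flies(tweety)]; (12) [bird(tweety), open(item2) => active(tweety)]. ⇒ new: flies(tweety), active(tweety).
[3] (4) [flies(tweety), stale(tweety), active(tweety) => has_feathers(item2)]. ⇒ new: has_feathers(item2).
[4] (13) [has_feathers(item2), open(item2) => closed(item2)]. ⇒ new: closed(item2).
[5] (5) [closed(item2) => large(tweety)]. ⇒ new: large(tweety).
Closure: {active(tweety), approved(tweety), bird(tweety), closed(item2), flagged(tweety), flies(tweety), green(item2), has_feathers(item2), hot(tweety), large(item2), large(tweety), locked(item2), mammal(tweety), open(item2), penguin(item2), ready(tweety), signed(tweety), small(tweety), stale(tweety), valid(item2), wooden(item2)} — 21 facts.

21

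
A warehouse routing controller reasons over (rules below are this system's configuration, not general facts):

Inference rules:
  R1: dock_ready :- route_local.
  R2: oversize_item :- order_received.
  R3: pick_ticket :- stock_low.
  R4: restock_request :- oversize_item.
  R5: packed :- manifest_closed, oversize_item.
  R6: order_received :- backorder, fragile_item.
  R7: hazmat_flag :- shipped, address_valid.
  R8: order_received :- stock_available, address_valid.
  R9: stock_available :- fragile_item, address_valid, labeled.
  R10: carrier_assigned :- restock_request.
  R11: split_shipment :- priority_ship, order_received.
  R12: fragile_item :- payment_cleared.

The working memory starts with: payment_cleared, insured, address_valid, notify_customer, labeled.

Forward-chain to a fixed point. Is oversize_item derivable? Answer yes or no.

yes

Round 1: R12 [fragile_item :- payment_cleared.]. Adds fragile_item.
Round 2: R9 [stock_available :- fragile_item, address_valid, labeled.]. Adds stock_available.
Round 3: R8 [order_received :- stock_available, address_valid.]. Adds order_received.
Round 4: R2 [oversize_item :- order_received.]. Adds oversize_item.
Round 5: R4 [restock_request :- oversize_item.]. Adds restock_request.
Round 6: R10 [carrier_assigned :- restock_request.]. Adds carrier_assigned.
oversize_item appears in round 4, so it is derivable.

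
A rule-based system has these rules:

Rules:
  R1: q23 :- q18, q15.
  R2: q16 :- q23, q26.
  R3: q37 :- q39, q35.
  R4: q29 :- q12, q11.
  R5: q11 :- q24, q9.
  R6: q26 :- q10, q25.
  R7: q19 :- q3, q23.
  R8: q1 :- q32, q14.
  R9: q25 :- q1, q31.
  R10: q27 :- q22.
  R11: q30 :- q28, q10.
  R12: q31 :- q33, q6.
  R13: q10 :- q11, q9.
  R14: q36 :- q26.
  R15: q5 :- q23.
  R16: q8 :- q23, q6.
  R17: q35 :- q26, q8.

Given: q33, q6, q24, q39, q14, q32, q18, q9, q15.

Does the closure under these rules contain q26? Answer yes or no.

[1] R1 [q23 :- q18, q15.]; R5 [q11 :- q24, q9.]; R8 [q1 :- q32, q14.]; R12 [q31 :- q33, q6.]. ⇒ new: q23, q11, q1, q31.
[2] R9 [q25 :- q1, q31.]; R13 [q10 :- q11, q9.]; R15 [q5 :- q23.]; R16 [q8 :- q23, q6.]. ⇒ new: q25, q10, q5, q8.
[3] R6 [q26 :- q10, q25.]. ⇒ new: q26.
[4] R2 [q16 :- q23, q26.]; R14 [q36 :- q26.]; R17 [q35 :- q26, q8.]. ⇒ new: q16, q36, q35.
[5] R3 [q37 :- q39, q35.]. ⇒ new: q37.
q26 appears in round 3, so it is derivable.

yes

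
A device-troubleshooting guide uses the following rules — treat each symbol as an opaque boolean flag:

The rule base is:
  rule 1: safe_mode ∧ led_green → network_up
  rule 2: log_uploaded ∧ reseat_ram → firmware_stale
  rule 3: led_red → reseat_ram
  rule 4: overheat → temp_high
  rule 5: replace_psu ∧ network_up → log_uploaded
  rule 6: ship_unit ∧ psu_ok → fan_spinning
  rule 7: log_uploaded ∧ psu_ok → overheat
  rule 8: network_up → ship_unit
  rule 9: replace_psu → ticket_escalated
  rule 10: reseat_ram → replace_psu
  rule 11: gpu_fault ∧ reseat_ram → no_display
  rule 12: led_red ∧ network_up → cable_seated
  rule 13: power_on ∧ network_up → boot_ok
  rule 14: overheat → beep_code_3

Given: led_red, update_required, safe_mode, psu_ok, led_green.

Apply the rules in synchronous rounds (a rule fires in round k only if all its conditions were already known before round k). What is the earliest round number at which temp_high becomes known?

5

Round 1: rule 1 [safe_mode ∧ led_green → network_up]; rule 3 [led_red → reseat_ram]. Adds network_up, reseat_ram.
Round 2: rule 8 [network_up → ship_unit]; rule 10 [reseat_ram → replace_psu]; rule 12 [led_red ∧ network_up → cable_seated]. Adds ship_unit, replace_psu, cable_seated.
Round 3: rule 5 [replace_psu ∧ network_up → log_uploaded]; rule 6 [ship_unit ∧ psu_ok → fan_spinning]; rule 9 [replace_psu → ticket_escalated]. Adds log_uploaded, fan_spinning, ticket_escalated.
Round 4: rule 2 [log_uploaded ∧ reseat_ram → firmware_stale]; rule 7 [log_uploaded ∧ psu_ok → overheat]. Adds firmware_stale, overheat.
Round 5: rule 4 [overheat → temp_high]; rule 14 [overheat → beep_code_3]. Adds temp_high, beep_code_3.
temp_high first appears in round 5.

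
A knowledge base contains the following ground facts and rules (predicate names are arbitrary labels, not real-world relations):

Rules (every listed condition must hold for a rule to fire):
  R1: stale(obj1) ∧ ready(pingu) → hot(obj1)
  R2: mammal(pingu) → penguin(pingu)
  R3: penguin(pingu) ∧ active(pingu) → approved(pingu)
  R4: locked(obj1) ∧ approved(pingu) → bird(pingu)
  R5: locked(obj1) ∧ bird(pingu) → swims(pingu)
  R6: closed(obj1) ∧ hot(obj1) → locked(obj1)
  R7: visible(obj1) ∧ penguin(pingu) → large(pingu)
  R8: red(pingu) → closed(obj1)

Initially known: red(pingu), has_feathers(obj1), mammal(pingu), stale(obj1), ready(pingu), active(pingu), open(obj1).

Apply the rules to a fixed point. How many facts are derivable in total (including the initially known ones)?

14

Round 1: R1 [stale(obj1) ∧ ready(pingu) → hot(obj1)]; R2 [mammal(pingu) → penguin(pingu)]; R8 [red(pingu) → closed(obj1)]. New: hot(obj1), penguin(pingu), closed(obj1).
Round 2: R3 [penguin(pingu) ∧ active(pingu) → approved(pingu)]; R6 [closed(obj1) ∧ hot(obj1) → locked(obj1)]. New: approved(pingu), locked(obj1).
Round 3: R4 [locked(obj1) ∧ approved(pingu) → bird(pingu)]. New: bird(pingu).
Round 4: R5 [locked(obj1) ∧ bird(pingu) → swims(pingu)]. New: swims(pingu).
Closure: {active(pingu), approved(pingu), bird(pingu), closed(obj1), has_feathers(obj1), hot(obj1), locked(obj1), mammal(pingu), open(obj1), penguin(pingu), ready(pingu), red(pingu), stale(obj1), swims(pingu)} — 14 facts.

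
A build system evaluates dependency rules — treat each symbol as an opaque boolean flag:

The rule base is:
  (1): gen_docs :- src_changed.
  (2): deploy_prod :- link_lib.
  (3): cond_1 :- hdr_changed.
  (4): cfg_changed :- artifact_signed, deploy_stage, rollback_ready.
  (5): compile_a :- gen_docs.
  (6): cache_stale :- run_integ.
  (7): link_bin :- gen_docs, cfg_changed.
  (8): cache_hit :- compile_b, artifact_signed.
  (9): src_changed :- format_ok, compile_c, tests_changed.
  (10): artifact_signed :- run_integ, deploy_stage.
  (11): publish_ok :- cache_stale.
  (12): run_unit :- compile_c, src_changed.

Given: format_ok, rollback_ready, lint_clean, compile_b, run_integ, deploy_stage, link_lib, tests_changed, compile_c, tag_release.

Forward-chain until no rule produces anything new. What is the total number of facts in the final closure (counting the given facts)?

Round 1: (2) [deploy_prod :- link_lib.]; (6) [cache_stale :- run_integ.]; (9) [src_changed :- format_ok, compile_c, tests_changed.]; (10) [artifact_signed :- run_integ, deploy_stage.]. Adds deploy_prod, cache_stale, src_changed, artifact_signed.
Round 2: (1) [gen_docs :- src_changed.]; (4) [cfg_changed :- artifact_signed, deploy_stage, rollback_ready.]; (8) [cache_hit :- compile_b, artifact_signed.]; (11) [publish_ok :- cache_stale.]; (12) [run_unit :- compile_c, src_changed.]. Adds gen_docs, cfg_changed, cache_hit, publish_ok, run_unit.
Round 3: (5) [compile_a :- gen_docs.]; (7) [link_bin :- gen_docs, cfg_changed.]. Adds compile_a, link_bin.
Closure: {artifact_signed, cache_hit, cache_stale, cfg_changed, compile_a, compile_b, compile_c, deploy_prod, deploy_stage, format_ok, gen_docs, link_bin, link_lib, lint_clean, publish_ok, rollback_ready, run_integ, run_unit, src_changed, tag_release, tests_changed} — 21 facts.

21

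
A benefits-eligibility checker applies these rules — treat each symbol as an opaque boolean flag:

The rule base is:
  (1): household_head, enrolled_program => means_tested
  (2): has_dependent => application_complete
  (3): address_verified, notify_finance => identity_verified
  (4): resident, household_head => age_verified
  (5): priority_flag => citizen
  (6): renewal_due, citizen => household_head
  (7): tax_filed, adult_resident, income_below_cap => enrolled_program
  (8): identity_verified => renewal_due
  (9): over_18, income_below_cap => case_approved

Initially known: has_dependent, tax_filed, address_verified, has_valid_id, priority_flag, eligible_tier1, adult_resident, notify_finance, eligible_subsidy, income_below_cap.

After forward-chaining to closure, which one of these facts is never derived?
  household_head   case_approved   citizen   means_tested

[1] (2) [has_dependent => application_complete]; (3) [address_verified, notify_finance => identity_verified]; (5) [priority_flag => citizen]; (7) [tax_filed, adult_resident, income_below_cap => enrolled_program]. ⇒ new: application_complete, identity_verified, citizen, enrolled_program.
[2] (8) [identity_verified => renewal_due]. ⇒ new: renewal_due.
[3] (6) [renewal_due, citizen => household_head]. ⇒ new: household_head.
[4] (1) [household_head, enrolled_program => means_tested]. ⇒ new: means_tested.
Derived: means_tested (round 4), household_head (round 3), citizen (round 1). case_approved never appears in any round.

case_approved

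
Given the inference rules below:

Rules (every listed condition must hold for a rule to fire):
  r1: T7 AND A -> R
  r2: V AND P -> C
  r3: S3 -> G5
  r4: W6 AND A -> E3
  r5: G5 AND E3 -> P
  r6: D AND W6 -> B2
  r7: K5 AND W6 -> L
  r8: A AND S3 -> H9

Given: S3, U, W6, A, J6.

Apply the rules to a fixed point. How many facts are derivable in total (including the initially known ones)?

Round 1: r3 [S3 -> G5]; r4 [W6 AND A -> E3]; r8 [A AND S3 -> H9]. New: G5, E3, H9.
Round 2: r5 [G5 AND E3 -> P]. New: P.
Closure: {A, E3, G5, H9, J6, P, S3, U, W6} — 9 facts.

9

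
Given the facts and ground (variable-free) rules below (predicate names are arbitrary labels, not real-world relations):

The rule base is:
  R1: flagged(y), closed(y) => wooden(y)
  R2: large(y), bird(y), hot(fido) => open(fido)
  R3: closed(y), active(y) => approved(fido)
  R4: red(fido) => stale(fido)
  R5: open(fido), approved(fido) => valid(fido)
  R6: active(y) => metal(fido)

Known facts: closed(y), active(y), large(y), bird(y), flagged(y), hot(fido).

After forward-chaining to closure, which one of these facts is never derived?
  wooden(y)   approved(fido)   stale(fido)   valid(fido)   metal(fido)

Round 1: R1 [flagged(y), closed(y) => wooden(y)]; R2 [large(y), bird(y), hot(fido) => open(fido)]; R3 [closed(y), active(y) => approved(fido)]; R6 [active(y) => metal(fido)]. New: wooden(y), open(fido), approved(fido), metal(fido).
Round 2: R5 [open(fido), approved(fido) => valid(fido)]. New: valid(fido).
Derived: valid(fido) (round 2), metal(fido) (round 1), wooden(y) (round 1), approved(fido) (round 1). stale(fido) never appears in any round.

stale(fido)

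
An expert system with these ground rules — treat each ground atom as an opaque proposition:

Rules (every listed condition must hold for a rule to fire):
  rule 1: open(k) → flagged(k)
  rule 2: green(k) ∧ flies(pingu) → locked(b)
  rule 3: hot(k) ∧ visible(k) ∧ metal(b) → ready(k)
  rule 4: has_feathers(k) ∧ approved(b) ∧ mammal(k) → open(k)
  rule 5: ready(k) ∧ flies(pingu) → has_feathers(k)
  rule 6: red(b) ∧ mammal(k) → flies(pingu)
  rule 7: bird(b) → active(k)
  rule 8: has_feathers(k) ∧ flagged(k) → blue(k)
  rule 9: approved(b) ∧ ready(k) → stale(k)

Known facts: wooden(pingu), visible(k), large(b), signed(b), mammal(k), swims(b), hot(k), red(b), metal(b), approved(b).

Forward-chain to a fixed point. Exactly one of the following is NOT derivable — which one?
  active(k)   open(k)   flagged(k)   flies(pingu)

active(k)

[1] rule 3 [hot(k) ∧ visible(k) ∧ metal(b) → ready(k)]; rule 6 [red(b) ∧ mammal(k) → flies(pingu)]. ⇒ new: ready(k), flies(pingu).
[2] rule 5 [ready(k) ∧ flies(pingu) → has_feathers(k)]; rule 9 [approved(b) ∧ ready(k) → stale(k)]. ⇒ new: has_feathers(k), stale(k).
[3] rule 4 [has_feathers(k) ∧ approved(b) ∧ mammal(k) → open(k)]. ⇒ new: open(k).
[4] rule 1 [open(k) → flagged(k)]. ⇒ new: flagged(k).
[5] rule 8 [has_feathers(k) ∧ flagged(k) → blue(k)]. ⇒ new: blue(k).
Derived: flies(pingu) (round 1), flagged(k) (round 4), open(k) (round 3). active(k) never appears in any round.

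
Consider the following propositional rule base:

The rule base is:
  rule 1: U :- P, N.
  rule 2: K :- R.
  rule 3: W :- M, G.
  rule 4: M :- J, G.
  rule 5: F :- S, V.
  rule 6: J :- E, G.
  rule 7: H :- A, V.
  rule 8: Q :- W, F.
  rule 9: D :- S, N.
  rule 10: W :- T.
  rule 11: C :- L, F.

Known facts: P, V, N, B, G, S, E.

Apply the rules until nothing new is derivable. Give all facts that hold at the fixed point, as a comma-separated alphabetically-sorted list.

B, D, E, F, G, J, M, N, P, Q, S, U, V, W

Round 1 — rule 1, rule 5, rule 6, rule 9, derive U, F, J, D.
Round 2 — rule 4, derive M.
Round 3 — rule 3, derive W.
Round 4 — rule 8, derive Q.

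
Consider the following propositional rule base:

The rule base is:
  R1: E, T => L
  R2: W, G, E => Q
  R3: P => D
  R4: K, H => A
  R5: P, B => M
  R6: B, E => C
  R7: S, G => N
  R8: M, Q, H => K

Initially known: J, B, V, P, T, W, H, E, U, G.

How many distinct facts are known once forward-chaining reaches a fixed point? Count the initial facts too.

17

Round 1 — R1, R2, R3, R5, R6, derive L, Q, D, M, C.
Round 2 — R8, derive K.
Round 3 — R4, derive A.
Closure: {A, B, C, D, E, G, H, J, K, L, M, P, Q, T, U, V, W} — 17 facts.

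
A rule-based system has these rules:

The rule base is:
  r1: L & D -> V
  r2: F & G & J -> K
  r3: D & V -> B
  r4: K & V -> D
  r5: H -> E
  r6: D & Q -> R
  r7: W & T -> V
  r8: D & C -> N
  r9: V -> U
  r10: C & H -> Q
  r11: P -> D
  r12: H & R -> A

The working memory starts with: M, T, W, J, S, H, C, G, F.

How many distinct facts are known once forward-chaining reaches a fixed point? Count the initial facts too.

19

Round 1 — r2, r5, r7, r10, derive K, E, V, Q.
Round 2 — r4, r9, derive D, U.
Round 3 — r3, r6, r8, derive B, R, N.
Round 4 — r12, derive A.
Closure: {A, B, C, D, E, F, G, H, J, K, M, N, Q, R, S, T, U, V, W} — 19 facts.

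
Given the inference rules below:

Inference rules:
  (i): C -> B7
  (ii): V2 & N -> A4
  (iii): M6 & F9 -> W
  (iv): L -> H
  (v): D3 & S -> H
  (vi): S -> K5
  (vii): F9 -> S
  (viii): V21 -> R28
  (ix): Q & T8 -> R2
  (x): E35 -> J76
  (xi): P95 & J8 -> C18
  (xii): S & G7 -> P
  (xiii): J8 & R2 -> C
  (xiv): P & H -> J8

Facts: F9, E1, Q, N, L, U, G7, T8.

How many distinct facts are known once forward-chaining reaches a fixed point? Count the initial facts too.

16

[1] (iv) [L -> H]; (vii) [F9 -> S]; (ix) [Q & T8 -> R2]. ⇒ new: H, S, R2.
[2] (vi) [S -> K5]; (xii) [S & G7 -> P]. ⇒ new: K5, P.
[3] (xiv) [P & H -> J8]. ⇒ new: J8.
[4] (xiii) [J8 & R2 -> C]. ⇒ new: C.
[5] (i) [C -> B7]. ⇒ new: B7.
Closure: {B7, C, E1, F9, G7, H, J8, K5, L, N, P, Q, R2, S, T8, U} — 16 facts.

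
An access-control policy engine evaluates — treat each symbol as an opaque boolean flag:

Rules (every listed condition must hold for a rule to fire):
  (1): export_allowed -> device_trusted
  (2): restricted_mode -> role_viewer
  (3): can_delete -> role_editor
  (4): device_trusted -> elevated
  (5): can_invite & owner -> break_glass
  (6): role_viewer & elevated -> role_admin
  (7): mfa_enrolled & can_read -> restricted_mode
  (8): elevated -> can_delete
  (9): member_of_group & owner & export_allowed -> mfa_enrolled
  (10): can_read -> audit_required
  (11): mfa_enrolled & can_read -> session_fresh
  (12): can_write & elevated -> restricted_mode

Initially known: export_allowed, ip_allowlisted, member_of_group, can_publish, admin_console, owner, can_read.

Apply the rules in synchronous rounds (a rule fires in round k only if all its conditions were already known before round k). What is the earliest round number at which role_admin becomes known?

4

[1] (1) [export_allowed -> device_trusted]; (9) [member_of_group & owner & export_allowed -> mfa_enrolled]; (10) [can_read -> audit_required]. ⇒ new: device_trusted, mfa_enrolled, audit_required.
[2] (4) [device_trusted -> elevated]; (7) [mfa_enrolled & can_read -> restricted_mode]; (11) [mfa_enrolled & can_read -> session_fresh]. ⇒ new: elevated, restricted_mode, session_fresh.
[3] (2) [restricted_mode -> role_viewer]; (8) [elevated -> can_delete]. ⇒ new: role_viewer, can_delete.
[4] (3) [can_delete -> role_editor]; (6) [role_viewer & elevated -> role_admin]. ⇒ new: role_editor, role_admin.
role_admin first appears in round 4.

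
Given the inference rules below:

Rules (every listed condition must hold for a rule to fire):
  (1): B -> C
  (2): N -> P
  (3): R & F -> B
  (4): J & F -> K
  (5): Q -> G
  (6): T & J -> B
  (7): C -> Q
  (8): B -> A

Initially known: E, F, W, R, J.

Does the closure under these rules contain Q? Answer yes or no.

Round 1 — (3), (4), derive B, K.
Round 2 — (1), (8), derive C, A.
Round 3 — (7), derive Q.
Round 4 — (5), derive G.
Q appears in round 3, so it is derivable.

yes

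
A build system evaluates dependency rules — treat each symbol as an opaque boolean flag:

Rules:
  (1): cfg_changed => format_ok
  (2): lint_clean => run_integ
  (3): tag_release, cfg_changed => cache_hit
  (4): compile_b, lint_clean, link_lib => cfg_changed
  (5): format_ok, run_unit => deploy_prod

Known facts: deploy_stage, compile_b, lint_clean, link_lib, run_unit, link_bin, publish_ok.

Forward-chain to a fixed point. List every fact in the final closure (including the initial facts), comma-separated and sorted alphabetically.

Round 1 — (2), (4), derive run_integ, cfg_changed.
Round 2 — (1), derive format_ok.
Round 3 — (5), derive deploy_prod.

cfg_changed, compile_b, deploy_prod, deploy_stage, format_ok, link_bin, link_lib, lint_clean, publish_ok, run_integ, run_unit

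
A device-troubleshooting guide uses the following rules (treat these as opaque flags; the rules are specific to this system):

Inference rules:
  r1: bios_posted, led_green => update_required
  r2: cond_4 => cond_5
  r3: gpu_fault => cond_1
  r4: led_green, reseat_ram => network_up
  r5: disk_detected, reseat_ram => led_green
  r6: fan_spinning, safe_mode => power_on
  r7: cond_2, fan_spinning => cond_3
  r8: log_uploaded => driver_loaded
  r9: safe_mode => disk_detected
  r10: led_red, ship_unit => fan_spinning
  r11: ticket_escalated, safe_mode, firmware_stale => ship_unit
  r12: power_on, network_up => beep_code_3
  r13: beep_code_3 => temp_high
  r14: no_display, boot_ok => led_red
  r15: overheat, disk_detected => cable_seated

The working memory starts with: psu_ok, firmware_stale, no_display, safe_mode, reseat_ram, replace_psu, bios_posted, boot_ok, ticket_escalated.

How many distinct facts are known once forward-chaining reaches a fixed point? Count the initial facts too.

19

Round 1: r9 [safe_mode => disk_detected]; r11 [ticket_escalated, safe_mode, firmware_stale => ship_unit]; r14 [no_display, boot_ok => led_red]. New: disk_detected, ship_unit, led_red.
Round 2: r5 [disk_detected, reseat_ram => led_green]; r10 [led_red, ship_unit => fan_spinning]. New: led_green, fan_spinning.
Round 3: r1 [bios_posted, led_green => update_required]; r4 [led_green, reseat_ram => network_up]; r6 [fan_spinning, safe_mode => power_on]. New: update_required, network_up, power_on.
Round 4: r12 [power_on, network_up => beep_code_3]. New: beep_code_3.
Round 5: r13 [beep_code_3 => temp_high]. New: temp_high.
Closure: {beep_code_3, bios_posted, boot_ok, disk_detected, fan_spinning, firmware_stale, led_green, led_red, network_up, no_display, power_on, psu_ok, replace_psu, reseat_ram, safe_mode, ship_unit, temp_high, ticket_escalated, update_required} — 19 facts.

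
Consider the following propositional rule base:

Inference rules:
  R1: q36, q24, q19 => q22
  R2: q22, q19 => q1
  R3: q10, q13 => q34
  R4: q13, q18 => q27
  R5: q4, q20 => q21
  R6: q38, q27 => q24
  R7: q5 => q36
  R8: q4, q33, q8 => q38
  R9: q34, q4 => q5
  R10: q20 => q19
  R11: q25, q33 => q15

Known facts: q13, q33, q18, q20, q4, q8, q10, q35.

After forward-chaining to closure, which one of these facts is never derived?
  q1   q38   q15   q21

q15

Round 1 — R3, R4, R5, R8, R10, derive q34, q27, q21, q38, q19.
Round 2 — R6, R9, derive q24, q5.
Round 3 — R7, derive q36.
Round 4 — R1, derive q22.
Round 5 — R2, derive q1.
Derived: q38 (round 1), q1 (round 5), q21 (round 1). q15 never appears in any round.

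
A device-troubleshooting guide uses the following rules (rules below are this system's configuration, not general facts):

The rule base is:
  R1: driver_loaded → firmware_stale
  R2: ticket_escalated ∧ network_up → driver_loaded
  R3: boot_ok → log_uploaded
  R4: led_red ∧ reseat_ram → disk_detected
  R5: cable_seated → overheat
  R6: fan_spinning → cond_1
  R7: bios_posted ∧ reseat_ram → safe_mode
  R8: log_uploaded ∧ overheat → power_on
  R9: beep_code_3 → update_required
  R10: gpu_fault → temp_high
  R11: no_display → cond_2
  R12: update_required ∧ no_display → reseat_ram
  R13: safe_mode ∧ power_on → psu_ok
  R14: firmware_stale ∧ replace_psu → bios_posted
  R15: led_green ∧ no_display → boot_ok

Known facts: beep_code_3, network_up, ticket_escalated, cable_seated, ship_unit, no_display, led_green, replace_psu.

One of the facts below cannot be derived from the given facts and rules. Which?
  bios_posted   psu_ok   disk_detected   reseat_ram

Round 1: R2 [ticket_escalated ∧ network_up → driver_loaded]; R5 [cable_seated → overheat]; R9 [beep_code_3 → update_required]; R11 [no_display → cond_2]; R15 [led_green ∧ no_display → boot_ok]. New: driver_loaded, overheat, update_required, cond_2, boot_ok.
Round 2: R1 [driver_loaded → firmware_stale]; R3 [boot_ok → log_uploaded]; R12 [update_required ∧ no_display → reseat_ram]. New: firmware_stale, log_uploaded, reseat_ram.
Round 3: R8 [log_uploaded ∧ overheat → power_on]; R14 [firmware_stale ∧ replace_psu → bios_posted]. New: power_on, bios_posted.
Round 4: R7 [bios_posted ∧ reseat_ram → safe_mode]. New: safe_mode.
Round 5: R13 [safe_mode ∧ power_on → psu_ok]. New: psu_ok.
Derived: psu_ok (round 5), reseat_ram (round 2), bios_posted (round 3). disk_detected never appears in any round.

disk_detected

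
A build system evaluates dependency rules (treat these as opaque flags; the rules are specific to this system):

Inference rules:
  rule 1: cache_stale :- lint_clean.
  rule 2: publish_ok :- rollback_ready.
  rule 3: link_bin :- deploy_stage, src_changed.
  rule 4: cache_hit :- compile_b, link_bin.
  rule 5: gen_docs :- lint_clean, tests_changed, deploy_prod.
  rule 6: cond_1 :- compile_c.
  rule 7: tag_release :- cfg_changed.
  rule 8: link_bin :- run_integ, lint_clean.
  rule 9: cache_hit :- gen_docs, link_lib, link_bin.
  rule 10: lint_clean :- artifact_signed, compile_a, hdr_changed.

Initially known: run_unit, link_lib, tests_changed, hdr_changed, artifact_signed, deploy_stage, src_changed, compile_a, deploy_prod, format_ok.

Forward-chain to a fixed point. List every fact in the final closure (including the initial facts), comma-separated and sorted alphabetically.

artifact_signed, cache_hit, cache_stale, compile_a, deploy_prod, deploy_stage, format_ok, gen_docs, hdr_changed, link_bin, link_lib, lint_clean, run_unit, src_changed, tests_changed

Round 1: rule 3 [link_bin :- deploy_stage, src_changed.]; rule 10 [lint_clean :- artifact_signed, compile_a, hdr_changed.]. Adds link_bin, lint_clean.
Round 2: rule 1 [cache_stale :- lint_clean.]; rule 5 [gen_docs :- lint_clean, tests_changed, deploy_prod.]. Adds cache_stale, gen_docs.
Round 3: rule 9 [cache_hit :- gen_docs, link_lib, link_bin.]. Adds cache_hit.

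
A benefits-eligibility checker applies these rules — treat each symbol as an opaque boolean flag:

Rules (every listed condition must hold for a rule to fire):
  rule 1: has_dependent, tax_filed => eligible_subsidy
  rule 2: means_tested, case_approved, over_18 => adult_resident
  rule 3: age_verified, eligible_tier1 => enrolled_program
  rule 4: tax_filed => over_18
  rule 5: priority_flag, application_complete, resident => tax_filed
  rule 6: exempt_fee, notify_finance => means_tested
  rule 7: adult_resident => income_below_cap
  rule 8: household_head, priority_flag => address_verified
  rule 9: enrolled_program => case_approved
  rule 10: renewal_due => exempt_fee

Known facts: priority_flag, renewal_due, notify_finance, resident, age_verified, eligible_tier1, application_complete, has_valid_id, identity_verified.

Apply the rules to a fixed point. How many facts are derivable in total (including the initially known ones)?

Round 1 — rule 3, rule 5, rule 10, derive enrolled_program, tax_filed, exempt_fee.
Round 2 — rule 4, rule 6, rule 9, derive over_18, means_tested, case_approved.
Round 3 — rule 2, derive adult_resident.
Round 4 — rule 7, derive income_below_cap.
Closure: {adult_resident, age_verified, application_complete, case_approved, eligible_tier1, enrolled_program, exempt_fee, has_valid_id, identity_verified, income_below_cap, means_tested, notify_finance, over_18, priority_flag, renewal_due, resident, tax_filed} — 17 facts.

17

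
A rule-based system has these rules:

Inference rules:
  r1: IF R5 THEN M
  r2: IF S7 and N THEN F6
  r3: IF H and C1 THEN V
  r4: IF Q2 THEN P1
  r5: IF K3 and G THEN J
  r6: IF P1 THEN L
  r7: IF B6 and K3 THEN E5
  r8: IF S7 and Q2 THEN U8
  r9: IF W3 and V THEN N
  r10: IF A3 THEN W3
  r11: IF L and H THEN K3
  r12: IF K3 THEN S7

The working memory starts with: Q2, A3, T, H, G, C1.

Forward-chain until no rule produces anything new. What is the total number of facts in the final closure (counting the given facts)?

[1] r3 [IF H and C1 THEN V]; r4 [IF Q2 THEN P1]; r10 [IF A3 THEN W3]. ⇒ new: V, P1, W3.
[2] r6 [IF P1 THEN L]; r9 [IF W3 and V THEN N]. ⇒ new: L, N.
[3] r11 [IF L and H THEN K3]. ⇒ new: K3.
[4] r5 [IF K3 and G THEN J]; r12 [IF K3 THEN S7]. ⇒ new: J, S7.
[5] r2 [IF S7 and N THEN F6]; r8 [IF S7 and Q2 THEN U8]. ⇒ new: F6, U8.
Closure: {A3, C1, F6, G, H, J, K3, L, N, P1, Q2, S7, T, U8, V, W3} — 16 facts.

16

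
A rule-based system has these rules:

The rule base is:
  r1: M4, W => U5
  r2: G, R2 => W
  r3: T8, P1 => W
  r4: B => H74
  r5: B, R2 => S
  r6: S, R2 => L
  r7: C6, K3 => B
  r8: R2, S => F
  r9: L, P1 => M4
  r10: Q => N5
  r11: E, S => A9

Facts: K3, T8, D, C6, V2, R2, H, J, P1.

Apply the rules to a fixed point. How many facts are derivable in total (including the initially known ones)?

17

Round 1: r3 [T8, P1 => W]; r7 [C6, K3 => B]. Adds W, B.
Round 2: r4 [B => H74]; r5 [B, R2 => S]. Adds H74, S.
Round 3: r6 [S, R2 => L]; r8 [R2, S => F]. Adds L, F.
Round 4: r9 [L, P1 => M4]. Adds M4.
Round 5: r1 [M4, W => U5]. Adds U5.
Closure: {B, C6, D, F, H, H74, J, K3, L, M4, P1, R2, S, T8, U5, V2, W} — 17 facts.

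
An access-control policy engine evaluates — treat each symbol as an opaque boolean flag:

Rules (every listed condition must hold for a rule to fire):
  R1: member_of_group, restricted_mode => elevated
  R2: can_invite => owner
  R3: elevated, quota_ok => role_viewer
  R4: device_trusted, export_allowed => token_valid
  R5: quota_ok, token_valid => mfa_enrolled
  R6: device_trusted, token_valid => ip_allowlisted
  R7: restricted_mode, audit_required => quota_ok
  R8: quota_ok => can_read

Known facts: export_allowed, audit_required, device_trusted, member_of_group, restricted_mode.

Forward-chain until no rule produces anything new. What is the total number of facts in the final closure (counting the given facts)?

Round 1 — R1, R4, R7, derive elevated, token_valid, quota_ok.
Round 2 — R3, R5, R6, R8, derive role_viewer, mfa_enrolled, ip_allowlisted, can_read.
Closure: {audit_required, can_read, device_trusted, elevated, export_allowed, ip_allowlisted, member_of_group, mfa_enrolled, quota_ok, restricted_mode, role_viewer, token_valid} — 12 facts.

12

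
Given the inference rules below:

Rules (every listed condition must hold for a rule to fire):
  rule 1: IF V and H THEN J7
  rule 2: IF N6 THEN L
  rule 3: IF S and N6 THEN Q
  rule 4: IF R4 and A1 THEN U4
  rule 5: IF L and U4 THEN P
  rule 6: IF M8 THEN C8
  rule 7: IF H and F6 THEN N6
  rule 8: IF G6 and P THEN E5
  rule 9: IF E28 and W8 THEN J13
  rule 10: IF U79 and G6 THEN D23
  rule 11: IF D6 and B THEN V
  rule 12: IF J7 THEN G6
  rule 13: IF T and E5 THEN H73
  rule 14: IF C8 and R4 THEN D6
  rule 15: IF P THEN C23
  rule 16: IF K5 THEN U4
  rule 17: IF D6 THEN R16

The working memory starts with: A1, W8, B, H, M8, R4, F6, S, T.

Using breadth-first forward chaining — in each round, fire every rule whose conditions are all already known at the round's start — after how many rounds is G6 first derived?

Round 1 fires rule 4, rule 6, rule 7, giving U4, C8, N6.
Round 2 fires rule 2, rule 3, rule 14, giving L, Q, D6.
Round 3 fires rule 5, rule 11, rule 17, giving P, V, R16.
Round 4 fires rule 1, rule 15, giving J7, C23.
Round 5 fires rule 12, giving G6.
G6 first appears in round 5.

5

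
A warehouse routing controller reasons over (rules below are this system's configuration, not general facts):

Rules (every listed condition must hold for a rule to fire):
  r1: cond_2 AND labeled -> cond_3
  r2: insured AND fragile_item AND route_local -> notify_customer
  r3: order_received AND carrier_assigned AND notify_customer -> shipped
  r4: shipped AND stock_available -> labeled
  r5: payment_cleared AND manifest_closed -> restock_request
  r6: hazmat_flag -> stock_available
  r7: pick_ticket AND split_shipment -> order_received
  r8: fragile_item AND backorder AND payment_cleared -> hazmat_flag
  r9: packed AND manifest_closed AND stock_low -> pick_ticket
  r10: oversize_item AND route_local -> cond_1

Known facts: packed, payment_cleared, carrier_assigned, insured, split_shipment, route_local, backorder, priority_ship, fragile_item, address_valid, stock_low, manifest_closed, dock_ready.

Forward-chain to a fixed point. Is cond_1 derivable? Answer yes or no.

no

Round 1: r2 [insured AND fragile_item AND route_local -> notify_customer]; r5 [payment_cleared AND manifest_closed -> restock_request]; r8 [fragile_item AND backorder AND payment_cleared -> hazmat_flag]; r9 [packed AND manifest_closed AND stock_low -> pick_ticket]. Adds notify_customer, restock_request, hazmat_flag, pick_ticket.
Round 2: r6 [hazmat_flag -> stock_available]; r7 [pick_ticket AND split_shipment -> order_received]. Adds stock_available, order_received.
Round 3: r3 [order_received AND carrier_assigned AND notify_customer -> shipped]. Adds shipped.
Round 4: r4 [shipped AND stock_available -> labeled]. Adds labeled.
Fixed point reached. cond_1 is concluded only by r10; r10 needs oversize_item (never derived).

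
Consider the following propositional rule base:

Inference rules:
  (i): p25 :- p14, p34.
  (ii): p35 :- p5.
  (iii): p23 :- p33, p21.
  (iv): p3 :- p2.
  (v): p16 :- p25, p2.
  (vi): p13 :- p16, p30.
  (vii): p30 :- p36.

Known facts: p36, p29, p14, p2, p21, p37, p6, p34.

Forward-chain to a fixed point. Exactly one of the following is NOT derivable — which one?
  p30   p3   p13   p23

Round 1 fires (i), (iv), (vii), giving p25, p3, p30.
Round 2 fires (v), giving p16.
Round 3 fires (vi), giving p13.
Derived: p13 (round 3), p3 (round 1), p30 (round 1). p23 never appears in any round.

p23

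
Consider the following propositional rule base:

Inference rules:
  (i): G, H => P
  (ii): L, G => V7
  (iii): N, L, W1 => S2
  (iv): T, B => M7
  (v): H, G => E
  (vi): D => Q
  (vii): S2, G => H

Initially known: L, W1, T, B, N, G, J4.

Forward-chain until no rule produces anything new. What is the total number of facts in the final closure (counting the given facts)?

13

Round 1 fires (ii), (iii), (iv), giving V7, S2, M7.
Round 2 fires (vii), giving H.
Round 3 fires (i), (v), giving P, E.
Closure: {B, E, G, H, J4, L, M7, N, P, S2, T, V7, W1} — 13 facts.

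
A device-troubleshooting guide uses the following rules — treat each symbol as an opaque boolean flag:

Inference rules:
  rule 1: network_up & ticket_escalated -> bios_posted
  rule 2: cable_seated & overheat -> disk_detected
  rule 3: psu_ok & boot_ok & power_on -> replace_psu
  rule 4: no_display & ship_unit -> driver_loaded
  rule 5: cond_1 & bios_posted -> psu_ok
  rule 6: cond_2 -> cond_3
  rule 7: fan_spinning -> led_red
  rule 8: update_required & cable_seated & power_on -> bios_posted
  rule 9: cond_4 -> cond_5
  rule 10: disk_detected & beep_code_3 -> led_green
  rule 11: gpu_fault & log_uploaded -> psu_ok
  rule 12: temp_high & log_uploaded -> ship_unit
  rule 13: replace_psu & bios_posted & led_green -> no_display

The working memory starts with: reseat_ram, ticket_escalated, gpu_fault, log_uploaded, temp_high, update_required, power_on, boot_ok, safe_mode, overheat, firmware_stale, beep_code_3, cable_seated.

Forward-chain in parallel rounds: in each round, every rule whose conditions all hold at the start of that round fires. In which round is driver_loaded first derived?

4

Round 1: rule 2 [cable_seated & overheat -> disk_detected]; rule 8 [update_required & cable_seated & power_on -> bios_posted]; rule 11 [gpu_fault & log_uploaded -> psu_ok]; rule 12 [temp_high & log_uploaded -> ship_unit]. New: disk_detected, bios_posted, psu_ok, ship_unit.
Round 2: rule 3 [psu_ok & boot_ok & power_on -> replace_psu]; rule 10 [disk_detected & beep_code_3 -> led_green]. New: replace_psu, led_green.
Round 3: rule 13 [replace_psu & bios_posted & led_green -> no_display]. New: no_display.
Round 4: rule 4 [no_display & ship_unit -> driver_loaded]. New: driver_loaded.
driver_loaded first appears in round 4.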